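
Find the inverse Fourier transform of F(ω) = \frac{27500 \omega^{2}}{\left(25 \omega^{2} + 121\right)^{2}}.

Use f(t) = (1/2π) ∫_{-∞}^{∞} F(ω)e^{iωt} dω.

f(t) = 5 \left(1 - \frac{11 \left|{t}\right|}{5}\right) e^{- \frac{11 \left|{t}\right|}{5}}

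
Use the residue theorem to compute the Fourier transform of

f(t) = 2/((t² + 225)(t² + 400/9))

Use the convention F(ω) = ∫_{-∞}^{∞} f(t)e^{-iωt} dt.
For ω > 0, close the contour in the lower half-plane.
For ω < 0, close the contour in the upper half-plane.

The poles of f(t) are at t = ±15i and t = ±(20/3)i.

Let g(z) = f(z)e^{-iωz}; for large |z| the factor e^{-iωz} decays in the lower half-plane when ω > 0 and in the upper half-plane when ω < 0.

Case ω > 0 (lower half-plane, clockwise contour ⇒ F(ω) = -2πi·ΣRes):
  Res_{z = - 15 i} g(z) = - \frac{3 i e^{- 15 \omega}}{8125}
  Res_{z = - \frac{20 i}{3}} g(z) = \frac{27 i e^{- \frac{20 \omega}{3}}}{32500}
  F(ω) = -2πi·ΣRes = - \frac{6 \pi e^{- 15 \omega}}{8125} + \frac{27 \pi e^{- \frac{20 \omega}{3}}}{16250}

Case ω < 0 (upper half-plane, counterclockwise contour ⇒ F(ω) = +2πi·ΣRes):
  Res_{z = 15 i} g(z) = \frac{3 i e^{15 \omega}}{8125}
  Res_{z = \frac{20 i}{3}} g(z) = - \frac{27 i e^{\frac{20 \omega}{3}}}{32500}
  F(ω) = 2πi·ΣRes = \frac{3 \pi \left(9 e^{\frac{20 \omega}{3}} - 4 e^{15 \omega}\right)}{16250}

Both cases combine into a single formula in |ω|:

F(ω) = - \frac{6 \pi e^{- 15 \left|{\omega}\right|}}{8125} + \frac{27 \pi e^{- \frac{20 \left|{\omega}\right|}{3}}}{16250}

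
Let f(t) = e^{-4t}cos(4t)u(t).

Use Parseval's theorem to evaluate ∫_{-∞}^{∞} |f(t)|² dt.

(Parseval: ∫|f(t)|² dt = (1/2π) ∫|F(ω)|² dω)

∫|f(t)|² dt = \frac{3}{32}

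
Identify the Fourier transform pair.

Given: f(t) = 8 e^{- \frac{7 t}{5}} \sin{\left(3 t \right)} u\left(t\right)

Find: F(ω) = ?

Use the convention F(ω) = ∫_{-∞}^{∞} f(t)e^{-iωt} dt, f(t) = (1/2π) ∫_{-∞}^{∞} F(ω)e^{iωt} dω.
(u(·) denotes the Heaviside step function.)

F(ω) = \frac{600}{\left(5 i \omega + 7\right)^{2} + 225}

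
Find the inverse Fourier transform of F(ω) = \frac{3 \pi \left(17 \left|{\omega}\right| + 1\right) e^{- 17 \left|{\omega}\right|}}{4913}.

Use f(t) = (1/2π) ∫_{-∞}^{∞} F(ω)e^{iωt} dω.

f(t) = \frac{6}{\left(t^{2} + 289\right)^{2}}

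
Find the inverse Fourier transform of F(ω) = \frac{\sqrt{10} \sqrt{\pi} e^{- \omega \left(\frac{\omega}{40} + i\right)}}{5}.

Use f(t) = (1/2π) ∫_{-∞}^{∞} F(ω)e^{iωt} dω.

f(t) = 2 e^{- 10 \left(t - 1\right)^{2}}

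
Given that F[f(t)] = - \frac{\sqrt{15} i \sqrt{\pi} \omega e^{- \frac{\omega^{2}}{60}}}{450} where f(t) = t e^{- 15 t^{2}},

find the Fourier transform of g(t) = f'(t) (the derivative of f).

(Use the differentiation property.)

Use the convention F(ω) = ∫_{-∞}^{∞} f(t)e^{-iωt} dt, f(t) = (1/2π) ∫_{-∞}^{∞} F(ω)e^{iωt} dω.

F[g](ω) = \frac{\sqrt{15} \sqrt{\pi} \omega^{2} e^{- \frac{\omega^{2}}{60}}}{450}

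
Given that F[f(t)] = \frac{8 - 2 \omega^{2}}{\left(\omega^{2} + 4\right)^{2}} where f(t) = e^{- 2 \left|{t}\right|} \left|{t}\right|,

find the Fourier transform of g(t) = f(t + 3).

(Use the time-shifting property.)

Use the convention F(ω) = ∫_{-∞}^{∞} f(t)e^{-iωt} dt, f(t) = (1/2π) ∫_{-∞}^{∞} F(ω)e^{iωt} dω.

F[g](ω) = \frac{2 \left(4 - \omega^{2}\right) e^{3 i \omega}}{\left(\omega^{2} + 4\right)^{2}}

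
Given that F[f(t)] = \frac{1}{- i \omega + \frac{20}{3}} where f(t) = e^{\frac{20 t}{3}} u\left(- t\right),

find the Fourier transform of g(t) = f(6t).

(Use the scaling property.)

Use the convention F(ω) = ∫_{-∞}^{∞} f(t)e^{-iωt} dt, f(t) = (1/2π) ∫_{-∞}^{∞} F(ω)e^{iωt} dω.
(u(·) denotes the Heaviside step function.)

F[g](ω) = \frac{i}{\omega + 40 i}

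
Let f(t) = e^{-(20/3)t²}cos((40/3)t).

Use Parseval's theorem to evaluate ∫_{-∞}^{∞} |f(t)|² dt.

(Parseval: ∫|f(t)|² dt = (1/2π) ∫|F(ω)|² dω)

∫|f(t)|² dt = \frac{\sqrt{30} \sqrt{\pi} \left(1 + e^{\frac{40}{3}}\right)}{40 e^{\frac{40}{3}}}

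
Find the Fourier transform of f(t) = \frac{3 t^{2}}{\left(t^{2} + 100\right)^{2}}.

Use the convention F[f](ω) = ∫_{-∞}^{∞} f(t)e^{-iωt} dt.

F(ω) = \frac{3 \pi \left(1 - 10 \left|{\omega}\right|\right) e^{- 10 \left|{\omega}\right|}}{20}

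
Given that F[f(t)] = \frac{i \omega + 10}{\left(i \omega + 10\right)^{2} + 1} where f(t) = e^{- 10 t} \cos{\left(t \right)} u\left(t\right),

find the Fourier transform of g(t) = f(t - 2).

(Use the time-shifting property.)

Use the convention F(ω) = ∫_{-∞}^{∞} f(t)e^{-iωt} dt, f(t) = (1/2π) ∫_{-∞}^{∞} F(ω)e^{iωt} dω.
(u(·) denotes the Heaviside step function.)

F[g](ω) = \frac{\left(i \omega + 10\right) e^{- 2 i \omega}}{\left(i \omega + 10\right)^{2} + 1}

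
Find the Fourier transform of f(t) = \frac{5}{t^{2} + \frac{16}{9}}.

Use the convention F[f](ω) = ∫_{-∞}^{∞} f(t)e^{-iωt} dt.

F(ω) = \frac{15 \pi e^{- \frac{4 \left|{\omega}\right|}{3}}}{4}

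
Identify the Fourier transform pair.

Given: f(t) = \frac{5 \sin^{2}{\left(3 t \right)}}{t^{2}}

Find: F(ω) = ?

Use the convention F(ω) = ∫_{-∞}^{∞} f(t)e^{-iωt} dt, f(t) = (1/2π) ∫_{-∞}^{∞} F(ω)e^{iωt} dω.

F(ω) = \begin{cases} \frac{5 \pi \left(6 - \left|{\omega}\right|\right)}{2} & \text{for}\: \omega > -6 \wedge \omega < 6 \\0 & \text{otherwise} \end{cases}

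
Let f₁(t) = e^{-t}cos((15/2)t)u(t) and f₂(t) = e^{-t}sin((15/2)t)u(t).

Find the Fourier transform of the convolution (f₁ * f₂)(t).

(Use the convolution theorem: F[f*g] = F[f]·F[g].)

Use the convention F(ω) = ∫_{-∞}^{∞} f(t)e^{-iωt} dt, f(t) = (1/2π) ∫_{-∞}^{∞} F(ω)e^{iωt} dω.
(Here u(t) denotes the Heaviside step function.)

F[f₁*f₂](ω) = \frac{120 \left(i \omega + 1\right)}{\left(4 \left(i \omega + 1\right)^{2} + 225\right)^{2}}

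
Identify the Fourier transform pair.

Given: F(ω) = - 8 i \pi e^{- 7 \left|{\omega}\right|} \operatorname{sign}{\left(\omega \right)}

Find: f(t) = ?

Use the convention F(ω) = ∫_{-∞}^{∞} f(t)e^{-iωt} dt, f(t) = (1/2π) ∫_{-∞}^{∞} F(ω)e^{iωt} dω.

f(t) = \frac{8 t}{t^{2} + 49}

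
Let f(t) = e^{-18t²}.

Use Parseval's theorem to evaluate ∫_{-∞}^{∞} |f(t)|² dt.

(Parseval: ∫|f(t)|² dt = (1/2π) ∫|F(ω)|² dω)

∫|f(t)|² dt = \frac{\sqrt{\pi}}{6}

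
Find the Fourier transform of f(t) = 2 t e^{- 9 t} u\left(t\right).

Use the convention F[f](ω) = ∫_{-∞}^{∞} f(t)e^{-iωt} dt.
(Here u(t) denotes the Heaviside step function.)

F(ω) = \frac{2}{\left(i \omega + 9\right)^{2}}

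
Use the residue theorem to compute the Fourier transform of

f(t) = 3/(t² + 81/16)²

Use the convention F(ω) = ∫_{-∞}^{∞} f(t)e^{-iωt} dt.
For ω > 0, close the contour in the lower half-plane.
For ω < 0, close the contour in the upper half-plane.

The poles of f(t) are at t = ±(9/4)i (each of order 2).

Let g(z) = f(z)e^{-iωz}; for large |z| the factor e^{-iωz} decays in the lower half-plane when ω > 0 and in the upper half-plane when ω < 0.

Case ω > 0 (lower half-plane, clockwise contour ⇒ F(ω) = -2πi·ΣRes):
  Res_{z = - \frac{9 i}{4}} g(z) = \frac{4 i \left(9 \omega + 4\right) e^{- \frac{9 \omega}{4}}}{243} (pole of order 2)
  F(ω) = -2πi·ΣRes = \frac{8 \pi \left(9 \omega + 4\right) e^{- \frac{9 \omega}{4}}}{243}

Case ω < 0 (upper half-plane, counterclockwise contour ⇒ F(ω) = +2πi·ΣRes):
  Res_{z = \frac{9 i}{4}} g(z) = \frac{4 i \left(9 \omega - 4\right) e^{\frac{9 \omega}{4}}}{243} (pole of order 2)
  F(ω) = 2πi·ΣRes = \frac{8 \pi \left(4 - 9 \omega\right) e^{\frac{9 \omega}{4}}}{243}

Both cases combine into a single formula in |ω|:

F(ω) = \frac{8 \pi \left(9 \left|{\omega}\right| + 4\right) e^{- \frac{9 \left|{\omega}\right|}{4}}}{243}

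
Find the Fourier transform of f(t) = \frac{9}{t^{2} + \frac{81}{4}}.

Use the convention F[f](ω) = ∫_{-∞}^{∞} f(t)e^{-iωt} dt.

F(ω) = 2 \pi e^{- \frac{9 \left|{\omega}\right|}{2}}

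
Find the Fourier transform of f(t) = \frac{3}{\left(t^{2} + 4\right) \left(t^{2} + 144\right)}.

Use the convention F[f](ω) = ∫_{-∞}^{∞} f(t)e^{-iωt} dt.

F(ω) = \frac{\pi \left(6 e^{10 \left|{\omega}\right|} - 1\right) e^{- 12 \left|{\omega}\right|}}{560}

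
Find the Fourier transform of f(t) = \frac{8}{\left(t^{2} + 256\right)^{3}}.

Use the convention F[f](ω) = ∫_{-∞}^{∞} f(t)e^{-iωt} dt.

F(ω) = \frac{\pi \left(256 \omega^{2} + 48 \left|{\omega}\right| + 3\right) e^{- 16 \left|{\omega}\right|}}{1048576}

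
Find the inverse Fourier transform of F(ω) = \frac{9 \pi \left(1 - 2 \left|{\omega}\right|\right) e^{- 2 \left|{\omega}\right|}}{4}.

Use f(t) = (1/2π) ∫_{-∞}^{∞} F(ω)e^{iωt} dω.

f(t) = \frac{9 t^{2}}{\left(t^{2} + 4\right)^{2}}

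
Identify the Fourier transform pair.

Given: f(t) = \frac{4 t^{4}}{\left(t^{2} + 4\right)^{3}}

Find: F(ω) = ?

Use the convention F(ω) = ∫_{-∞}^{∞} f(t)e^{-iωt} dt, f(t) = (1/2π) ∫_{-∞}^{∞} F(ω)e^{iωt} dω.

F(ω) = \frac{\pi \left(4 \omega^{2} - 10 \left|{\omega}\right| + 3\right) e^{- 2 \left|{\omega}\right|}}{4}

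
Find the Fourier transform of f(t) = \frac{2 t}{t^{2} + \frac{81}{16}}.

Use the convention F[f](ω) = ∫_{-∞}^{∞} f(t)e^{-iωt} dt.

F(ω) = - 2 i \pi e^{- \frac{9 \left|{\omega}\right|}{4}} \operatorname{sign}{\left(\omega \right)}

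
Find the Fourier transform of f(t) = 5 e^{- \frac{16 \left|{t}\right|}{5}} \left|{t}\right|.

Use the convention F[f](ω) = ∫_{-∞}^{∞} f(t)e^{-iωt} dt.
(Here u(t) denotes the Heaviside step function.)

F(ω) = \frac{250 \left(256 - 25 \omega^{2}\right)}{\left(25 \omega^{2} + 256\right)^{2}}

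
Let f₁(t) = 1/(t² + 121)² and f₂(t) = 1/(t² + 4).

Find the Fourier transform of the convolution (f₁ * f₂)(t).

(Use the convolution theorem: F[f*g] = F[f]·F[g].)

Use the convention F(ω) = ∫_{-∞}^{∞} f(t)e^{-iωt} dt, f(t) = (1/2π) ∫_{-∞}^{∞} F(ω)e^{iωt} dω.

F[f₁*f₂](ω) = \frac{\pi^{2} \left(11 \left|{\omega}\right| + 1\right) e^{- 13 \left|{\omega}\right|}}{5324}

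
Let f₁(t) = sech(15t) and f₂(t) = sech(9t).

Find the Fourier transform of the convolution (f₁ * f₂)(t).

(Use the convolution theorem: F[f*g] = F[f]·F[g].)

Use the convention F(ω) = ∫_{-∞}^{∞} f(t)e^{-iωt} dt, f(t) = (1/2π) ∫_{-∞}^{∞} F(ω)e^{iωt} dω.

F[f₁*f₂](ω) = \frac{\pi^{2}}{135 \cosh{\left(\frac{\pi \omega}{30} \right)} \cosh{\left(\frac{\pi \omega}{18} \right)}}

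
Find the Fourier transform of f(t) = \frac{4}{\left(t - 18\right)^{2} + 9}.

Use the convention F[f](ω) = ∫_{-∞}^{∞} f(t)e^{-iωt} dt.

F(ω) = \frac{4 \pi e^{- 18 i \omega - 3 \left|{\omega}\right|}}{3}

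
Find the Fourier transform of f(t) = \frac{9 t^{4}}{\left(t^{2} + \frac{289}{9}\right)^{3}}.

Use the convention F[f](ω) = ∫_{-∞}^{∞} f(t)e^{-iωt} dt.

F(ω) = \frac{3 \pi \left(289 \omega^{2} - 255 \left|{\omega}\right| + 27\right) e^{- \frac{17 \left|{\omega}\right|}{3}}}{136}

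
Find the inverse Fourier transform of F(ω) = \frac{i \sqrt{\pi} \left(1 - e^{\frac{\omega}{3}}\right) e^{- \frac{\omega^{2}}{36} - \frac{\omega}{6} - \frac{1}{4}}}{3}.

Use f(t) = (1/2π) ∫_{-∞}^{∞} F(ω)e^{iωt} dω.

f(t) = 2 e^{- 9 t^{2}} \sin{\left(3 t \right)}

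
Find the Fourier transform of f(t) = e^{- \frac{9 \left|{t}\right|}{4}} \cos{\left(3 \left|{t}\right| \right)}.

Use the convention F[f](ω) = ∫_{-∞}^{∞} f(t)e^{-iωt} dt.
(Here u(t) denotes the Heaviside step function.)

F(ω) = \frac{72 \left(16 \omega^{2} + 225\right)}{256 \omega^{4} - 2016 \omega^{2} + 50625}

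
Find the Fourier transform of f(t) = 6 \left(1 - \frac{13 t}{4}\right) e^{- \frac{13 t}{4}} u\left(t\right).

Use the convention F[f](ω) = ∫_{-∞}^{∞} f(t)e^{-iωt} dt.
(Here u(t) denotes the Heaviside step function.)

F(ω) = \frac{96 i \omega}{- 16 \omega^{2} + 104 i \omega + 169}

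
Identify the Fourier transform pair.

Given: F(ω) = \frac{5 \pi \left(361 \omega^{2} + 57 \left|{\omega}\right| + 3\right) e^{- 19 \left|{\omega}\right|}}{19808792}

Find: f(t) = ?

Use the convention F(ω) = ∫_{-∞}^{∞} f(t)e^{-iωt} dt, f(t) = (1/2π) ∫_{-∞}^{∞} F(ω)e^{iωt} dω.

f(t) = \frac{5}{\left(t^{2} + 361\right)^{3}}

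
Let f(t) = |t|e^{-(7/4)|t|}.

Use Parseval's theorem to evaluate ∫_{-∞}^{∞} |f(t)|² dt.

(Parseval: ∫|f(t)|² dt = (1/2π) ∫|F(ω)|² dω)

∫|f(t)|² dt = \frac{32}{343}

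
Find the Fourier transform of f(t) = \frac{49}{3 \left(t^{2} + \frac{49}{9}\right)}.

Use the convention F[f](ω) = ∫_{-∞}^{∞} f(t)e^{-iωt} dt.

F(ω) = 7 \pi e^{- \frac{7 \left|{\omega}\right|}{3}}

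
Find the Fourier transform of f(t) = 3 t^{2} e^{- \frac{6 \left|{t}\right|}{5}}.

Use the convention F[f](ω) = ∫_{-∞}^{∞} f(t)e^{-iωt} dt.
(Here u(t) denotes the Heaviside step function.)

F(ω) = \frac{27000 \left(12 - 25 \omega^{2}\right)}{\left(25 \omega^{2} + 36\right)^{3}}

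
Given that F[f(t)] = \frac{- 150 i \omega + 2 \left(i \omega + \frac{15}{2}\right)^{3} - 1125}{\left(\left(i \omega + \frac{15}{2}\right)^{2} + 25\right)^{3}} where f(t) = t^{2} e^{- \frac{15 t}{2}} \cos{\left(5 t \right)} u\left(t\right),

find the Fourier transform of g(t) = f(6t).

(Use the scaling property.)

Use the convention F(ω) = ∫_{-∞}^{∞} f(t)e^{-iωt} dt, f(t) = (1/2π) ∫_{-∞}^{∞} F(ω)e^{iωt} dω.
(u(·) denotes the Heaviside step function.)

F[g](ω) = \frac{72 \left(- 2700 i \omega + \left(i \omega + 45\right)^{3} - 121500\right)}{\left(\left(i \omega + 45\right)^{2} + 900\right)^{3}}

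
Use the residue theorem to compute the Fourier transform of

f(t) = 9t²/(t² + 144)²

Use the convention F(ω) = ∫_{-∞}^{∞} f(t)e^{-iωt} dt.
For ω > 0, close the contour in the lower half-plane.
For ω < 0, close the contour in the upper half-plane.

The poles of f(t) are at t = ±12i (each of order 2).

Let g(z) = f(z)e^{-iωz}; for large |z| the factor e^{-iωz} decays in the lower half-plane when ω > 0 and in the upper half-plane when ω < 0.

Case ω > 0 (lower half-plane, clockwise contour ⇒ F(ω) = -2πi·ΣRes):
  Res_{z = - 12 i} g(z) = \frac{3 i \left(1 - 12 \omega\right) e^{- 12 \omega}}{16} (pole of order 2)
  F(ω) = -2πi·ΣRes = \frac{3 \pi \left(1 - 12 \omega\right) e^{- 12 \omega}}{8}

Case ω < 0 (upper half-plane, counterclockwise contour ⇒ F(ω) = +2πi·ΣRes):
  Res_{z = 12 i} g(z) = \frac{3 i \left(- 12 \omega - 1\right) e^{12 \omega}}{16} (pole of order 2)
  F(ω) = 2πi·ΣRes = \frac{3 \pi \left(12 \omega + 1\right) e^{12 \omega}}{8}

Both cases combine into a single formula in |ω|:

F(ω) = \frac{3 \pi \left(1 - 12 \left|{\omega}\right|\right) e^{- 12 \left|{\omega}\right|}}{8}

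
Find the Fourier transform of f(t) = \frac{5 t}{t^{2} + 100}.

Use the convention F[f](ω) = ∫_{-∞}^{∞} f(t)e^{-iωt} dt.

F(ω) = - 5 i \pi e^{- 10 \left|{\omega}\right|} \operatorname{sign}{\left(\omega \right)}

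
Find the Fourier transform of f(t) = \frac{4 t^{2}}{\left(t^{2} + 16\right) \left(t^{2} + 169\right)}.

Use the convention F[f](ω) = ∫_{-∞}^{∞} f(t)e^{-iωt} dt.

F(ω) = \frac{4 \pi \left(13 - 4 e^{9 \left|{\omega}\right|}\right) e^{- 13 \left|{\omega}\right|}}{153}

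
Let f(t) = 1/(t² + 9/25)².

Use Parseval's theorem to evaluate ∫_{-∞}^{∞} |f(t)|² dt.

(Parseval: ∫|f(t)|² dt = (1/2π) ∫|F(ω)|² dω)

∫|f(t)|² dt = \frac{390625 \pi}{34992}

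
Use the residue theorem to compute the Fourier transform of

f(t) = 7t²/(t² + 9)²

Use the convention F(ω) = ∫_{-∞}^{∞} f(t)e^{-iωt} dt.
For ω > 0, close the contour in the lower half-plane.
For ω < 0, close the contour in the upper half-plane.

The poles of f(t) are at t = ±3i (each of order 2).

Let g(z) = f(z)e^{-iωz}; for large |z| the factor e^{-iωz} decays in the lower half-plane when ω > 0 and in the upper half-plane when ω < 0.

Case ω > 0 (lower half-plane, clockwise contour ⇒ F(ω) = -2πi·ΣRes):
  Res_{z = - 3 i} g(z) = \frac{7 i \left(1 - 3 \omega\right) e^{- 3 \omega}}{12} (pole of order 2)
  F(ω) = -2πi·ΣRes = \frac{7 \pi \left(1 - 3 \omega\right) e^{- 3 \omega}}{6}

Case ω < 0 (upper half-plane, counterclockwise contour ⇒ F(ω) = +2πi·ΣRes):
  Res_{z = 3 i} g(z) = \frac{7 i \left(- 3 \omega - 1\right) e^{3 \omega}}{12} (pole of order 2)
  F(ω) = 2πi·ΣRes = \frac{7 \pi \left(3 \omega + 1\right) e^{3 \omega}}{6}

Both cases combine into a single formula in |ω|:

F(ω) = \frac{7 \pi \left(1 - 3 \left|{\omega}\right|\right) e^{- 3 \left|{\omega}\right|}}{6}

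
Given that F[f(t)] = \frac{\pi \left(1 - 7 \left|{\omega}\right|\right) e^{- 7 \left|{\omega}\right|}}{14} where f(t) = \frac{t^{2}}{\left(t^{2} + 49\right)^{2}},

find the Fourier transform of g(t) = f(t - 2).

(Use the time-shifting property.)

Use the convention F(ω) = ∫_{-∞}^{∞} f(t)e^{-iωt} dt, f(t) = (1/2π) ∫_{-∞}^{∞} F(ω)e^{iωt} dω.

F[g](ω) = \frac{\pi \left(1 - 7 \left|{\omega}\right|\right) e^{- 2 i \omega - 7 \left|{\omega}\right|}}{14}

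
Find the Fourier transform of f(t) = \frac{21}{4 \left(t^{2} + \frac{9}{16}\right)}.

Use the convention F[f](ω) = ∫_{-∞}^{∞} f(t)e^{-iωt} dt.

F(ω) = 7 \pi e^{- \frac{3 \left|{\omega}\right|}{4}}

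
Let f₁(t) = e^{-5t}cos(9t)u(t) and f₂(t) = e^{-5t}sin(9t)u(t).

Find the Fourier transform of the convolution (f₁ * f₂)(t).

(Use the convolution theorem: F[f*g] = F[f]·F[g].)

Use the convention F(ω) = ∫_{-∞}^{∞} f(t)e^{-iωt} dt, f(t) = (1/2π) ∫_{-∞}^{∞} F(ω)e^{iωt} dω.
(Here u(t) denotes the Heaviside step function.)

F[f₁*f₂](ω) = \frac{9 \left(i \omega + 5\right)}{\left(\left(i \omega + 5\right)^{2} + 81\right)^{2}}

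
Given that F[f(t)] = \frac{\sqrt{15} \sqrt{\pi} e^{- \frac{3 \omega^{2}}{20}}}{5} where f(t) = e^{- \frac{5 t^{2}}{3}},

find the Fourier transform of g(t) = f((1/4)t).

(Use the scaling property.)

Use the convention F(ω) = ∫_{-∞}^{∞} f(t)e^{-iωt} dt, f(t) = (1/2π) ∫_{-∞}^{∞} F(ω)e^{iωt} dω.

F[g](ω) = \frac{4 \sqrt{15} \sqrt{\pi} e^{- \frac{12 \omega^{2}}{5}}}{5}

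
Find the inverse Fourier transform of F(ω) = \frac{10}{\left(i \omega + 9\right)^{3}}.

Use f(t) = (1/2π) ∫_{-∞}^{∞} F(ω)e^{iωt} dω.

f(t) = 5 t^{2} e^{- 9 t} u\left(t\right)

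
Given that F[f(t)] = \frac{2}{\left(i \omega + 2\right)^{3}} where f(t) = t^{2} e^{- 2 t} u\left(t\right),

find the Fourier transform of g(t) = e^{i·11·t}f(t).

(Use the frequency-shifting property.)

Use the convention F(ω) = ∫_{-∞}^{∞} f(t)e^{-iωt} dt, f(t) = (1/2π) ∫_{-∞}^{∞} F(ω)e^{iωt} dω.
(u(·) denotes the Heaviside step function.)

F[g](ω) = \frac{2}{\left(i \left(\omega - 11\right) + 2\right)^{3}}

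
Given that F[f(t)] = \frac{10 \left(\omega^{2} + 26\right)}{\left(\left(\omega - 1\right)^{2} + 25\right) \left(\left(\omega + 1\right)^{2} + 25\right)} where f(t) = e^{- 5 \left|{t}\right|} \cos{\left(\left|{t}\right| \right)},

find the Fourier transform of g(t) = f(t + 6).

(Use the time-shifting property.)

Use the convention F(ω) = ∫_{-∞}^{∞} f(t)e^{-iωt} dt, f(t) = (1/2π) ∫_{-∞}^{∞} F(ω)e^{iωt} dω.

F[g](ω) = \frac{10 \left(\omega^{2} + 26\right) e^{6 i \omega}}{\omega^{4} + 48 \omega^{2} + 676}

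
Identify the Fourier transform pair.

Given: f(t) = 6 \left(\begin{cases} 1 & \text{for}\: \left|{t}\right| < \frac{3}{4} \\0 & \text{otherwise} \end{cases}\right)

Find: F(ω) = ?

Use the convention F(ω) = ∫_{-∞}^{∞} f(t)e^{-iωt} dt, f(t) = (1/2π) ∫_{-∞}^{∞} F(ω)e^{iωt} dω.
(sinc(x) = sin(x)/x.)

F(ω) = 9 \operatorname{sinc}{\left(\frac{3 \omega}{4} \right)}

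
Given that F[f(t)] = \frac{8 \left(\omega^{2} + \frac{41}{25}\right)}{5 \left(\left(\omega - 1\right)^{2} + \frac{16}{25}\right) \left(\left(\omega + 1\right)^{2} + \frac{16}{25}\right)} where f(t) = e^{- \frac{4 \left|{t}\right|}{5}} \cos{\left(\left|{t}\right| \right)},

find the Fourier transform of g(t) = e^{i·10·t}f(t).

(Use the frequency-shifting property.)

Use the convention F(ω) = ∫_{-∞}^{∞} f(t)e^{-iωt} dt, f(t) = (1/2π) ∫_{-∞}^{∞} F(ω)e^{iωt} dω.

F[g](ω) = \frac{40 \left(25 \left(\omega - 10\right)^{2} + 41\right)}{\left(25 \left(\omega - 11\right)^{2} + 16\right) \left(25 \left(\omega - 9\right)^{2} + 16\right)}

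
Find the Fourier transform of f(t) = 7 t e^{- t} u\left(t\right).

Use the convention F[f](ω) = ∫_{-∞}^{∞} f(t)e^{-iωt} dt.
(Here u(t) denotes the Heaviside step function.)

F(ω) = \frac{7}{\left(i \omega + 1\right)^{2}}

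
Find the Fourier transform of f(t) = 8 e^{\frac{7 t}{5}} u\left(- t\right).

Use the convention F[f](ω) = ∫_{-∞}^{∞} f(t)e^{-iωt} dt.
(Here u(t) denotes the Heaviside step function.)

F(ω) = - \frac{40}{5 i \omega - 7}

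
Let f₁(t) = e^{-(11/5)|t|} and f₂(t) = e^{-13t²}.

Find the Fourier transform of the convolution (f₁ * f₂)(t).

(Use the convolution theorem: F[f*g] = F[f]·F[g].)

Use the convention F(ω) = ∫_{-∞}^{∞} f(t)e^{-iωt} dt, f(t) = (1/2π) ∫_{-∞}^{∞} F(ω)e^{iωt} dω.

F[f₁*f₂](ω) = \frac{110 \sqrt{13} \sqrt{\pi} e^{- \frac{\omega^{2}}{52}}}{13 \left(25 \omega^{2} + 121\right)}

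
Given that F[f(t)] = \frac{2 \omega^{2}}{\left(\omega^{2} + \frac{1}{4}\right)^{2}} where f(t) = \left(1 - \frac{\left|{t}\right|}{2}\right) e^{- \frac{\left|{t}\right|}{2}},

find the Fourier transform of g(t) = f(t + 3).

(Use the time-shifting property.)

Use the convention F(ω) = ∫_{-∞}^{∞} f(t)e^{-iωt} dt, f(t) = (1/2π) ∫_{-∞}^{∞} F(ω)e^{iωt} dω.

F[g](ω) = \frac{32 \omega^{2} e^{3 i \omega}}{\left(4 \omega^{2} + 1\right)^{2}}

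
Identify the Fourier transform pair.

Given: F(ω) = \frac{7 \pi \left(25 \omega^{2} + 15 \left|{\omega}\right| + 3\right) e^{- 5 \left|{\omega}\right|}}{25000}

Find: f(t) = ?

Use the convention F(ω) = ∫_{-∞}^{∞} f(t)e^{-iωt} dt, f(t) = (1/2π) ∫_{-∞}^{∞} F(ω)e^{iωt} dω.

f(t) = \frac{7}{\left(t^{2} + 25\right)^{3}}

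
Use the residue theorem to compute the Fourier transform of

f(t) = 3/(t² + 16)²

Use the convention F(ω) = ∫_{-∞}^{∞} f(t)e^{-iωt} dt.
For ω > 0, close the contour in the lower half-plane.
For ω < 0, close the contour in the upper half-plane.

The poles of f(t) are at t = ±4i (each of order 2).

Let g(z) = f(z)e^{-iωz}; for large |z| the factor e^{-iωz} decays in the lower half-plane when ω > 0 and in the upper half-plane when ω < 0.

Case ω > 0 (lower half-plane, clockwise contour ⇒ F(ω) = -2πi·ΣRes):
  Res_{z = - 4 i} g(z) = \frac{3 i \left(4 \omega + 1\right) e^{- 4 \omega}}{256} (pole of order 2)
  F(ω) = -2πi·ΣRes = \frac{3 \pi \left(4 \omega + 1\right) e^{- 4 \omega}}{128}

Case ω < 0 (upper half-plane, counterclockwise contour ⇒ F(ω) = +2πi·ΣRes):
  Res_{z = 4 i} g(z) = \frac{3 i \left(4 \omega - 1\right) e^{4 \omega}}{256} (pole of order 2)
  F(ω) = 2πi·ΣRes = \frac{3 \pi \left(1 - 4 \omega\right) e^{4 \omega}}{128}

Both cases combine into a single formula in |ω|:

F(ω) = \frac{3 \pi \left(4 \left|{\omega}\right| + 1\right) e^{- 4 \left|{\omega}\right|}}{128}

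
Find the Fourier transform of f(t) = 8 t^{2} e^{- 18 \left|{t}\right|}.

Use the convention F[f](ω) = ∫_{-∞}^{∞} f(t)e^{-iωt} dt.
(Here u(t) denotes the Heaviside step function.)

F(ω) = \frac{1728 \left(108 - \omega^{2}\right)}{\left(\omega^{2} + 324\right)^{3}}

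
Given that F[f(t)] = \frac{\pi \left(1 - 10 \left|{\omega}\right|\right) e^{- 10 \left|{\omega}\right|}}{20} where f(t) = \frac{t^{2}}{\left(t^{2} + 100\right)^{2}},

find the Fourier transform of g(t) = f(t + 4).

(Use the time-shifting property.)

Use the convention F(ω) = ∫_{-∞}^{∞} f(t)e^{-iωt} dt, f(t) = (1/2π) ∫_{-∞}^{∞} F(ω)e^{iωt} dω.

F[g](ω) = - \frac{\pi \left(10 \left|{\omega}\right| - 1\right) e^{4 i \omega - 10 \left|{\omega}\right|}}{20}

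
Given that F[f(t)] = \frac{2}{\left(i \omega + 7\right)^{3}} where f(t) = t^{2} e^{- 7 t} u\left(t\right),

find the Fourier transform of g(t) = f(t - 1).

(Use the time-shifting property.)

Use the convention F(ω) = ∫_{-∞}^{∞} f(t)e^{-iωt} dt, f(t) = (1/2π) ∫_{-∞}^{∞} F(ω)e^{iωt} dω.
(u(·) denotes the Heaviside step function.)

F[g](ω) = \frac{2 e^{- i \omega}}{\left(i \omega + 7\right)^{3}}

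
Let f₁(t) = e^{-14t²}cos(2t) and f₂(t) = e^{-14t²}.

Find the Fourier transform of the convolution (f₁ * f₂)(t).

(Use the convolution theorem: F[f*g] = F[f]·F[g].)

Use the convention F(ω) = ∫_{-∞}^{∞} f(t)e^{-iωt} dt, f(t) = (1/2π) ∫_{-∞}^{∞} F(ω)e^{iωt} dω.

F[f₁*f₂](ω) = \frac{\pi \left(e^{\frac{\omega}{7}} + 1\right) e^{- \frac{\omega^{2}}{28} - \frac{\omega}{14} - \frac{1}{14}}}{28}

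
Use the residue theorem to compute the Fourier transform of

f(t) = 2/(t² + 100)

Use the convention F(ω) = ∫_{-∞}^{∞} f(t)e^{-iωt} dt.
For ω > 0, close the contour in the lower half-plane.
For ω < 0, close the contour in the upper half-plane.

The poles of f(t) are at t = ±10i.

Let g(z) = f(z)e^{-iωz}; for large |z| the factor e^{-iωz} decays in the lower half-plane when ω > 0 and in the upper half-plane when ω < 0.

Case ω > 0 (lower half-plane, clockwise contour ⇒ F(ω) = -2πi·ΣRes):
  Res_{z = - 10 i} g(z) = \frac{i e^{- 10 \omega}}{10}
  F(ω) = -2πi·ΣRes = \frac{\pi e^{- 10 \omega}}{5}

Case ω < 0 (upper half-plane, counterclockwise contour ⇒ F(ω) = +2πi·ΣRes):
  Res_{z = 10 i} g(z) = - \frac{i e^{10 \omega}}{10}
  F(ω) = 2πi·ΣRes = \frac{\pi e^{10 \omega}}{5}

Both cases combine into a single formula in |ω|:

F(ω) = \frac{\pi e^{- 10 \left|{\omega}\right|}}{5}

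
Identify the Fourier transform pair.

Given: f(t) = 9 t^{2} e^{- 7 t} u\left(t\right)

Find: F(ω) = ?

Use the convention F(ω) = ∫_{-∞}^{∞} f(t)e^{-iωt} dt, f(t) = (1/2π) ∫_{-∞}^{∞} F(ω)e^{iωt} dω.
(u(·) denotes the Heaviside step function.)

F(ω) = \frac{18}{\left(i \omega + 7\right)^{3}}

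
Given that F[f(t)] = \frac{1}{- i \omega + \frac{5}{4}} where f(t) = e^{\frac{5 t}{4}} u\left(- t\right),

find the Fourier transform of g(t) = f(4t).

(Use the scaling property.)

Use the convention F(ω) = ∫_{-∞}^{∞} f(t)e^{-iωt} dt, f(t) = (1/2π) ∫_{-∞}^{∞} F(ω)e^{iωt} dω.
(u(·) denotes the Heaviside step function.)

F[g](ω) = \frac{i}{\omega + 5 i}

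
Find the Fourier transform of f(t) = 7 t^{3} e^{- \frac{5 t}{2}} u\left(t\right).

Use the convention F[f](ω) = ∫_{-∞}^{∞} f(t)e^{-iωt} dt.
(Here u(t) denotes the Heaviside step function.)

F(ω) = \frac{672}{\left(2 i \omega + 5\right)^{4}}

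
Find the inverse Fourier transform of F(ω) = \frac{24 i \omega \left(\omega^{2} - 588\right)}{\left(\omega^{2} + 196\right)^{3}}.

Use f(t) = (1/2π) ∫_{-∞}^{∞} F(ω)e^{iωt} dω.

f(t) = 6 t e^{- 14 \left|{t}\right|} \left|{t}\right|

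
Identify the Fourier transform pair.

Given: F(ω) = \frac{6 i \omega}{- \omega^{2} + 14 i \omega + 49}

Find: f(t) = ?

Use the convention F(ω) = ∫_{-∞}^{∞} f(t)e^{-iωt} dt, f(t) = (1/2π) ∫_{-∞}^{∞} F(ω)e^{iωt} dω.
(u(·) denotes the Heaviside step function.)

f(t) = 6 \left(1 - 7 t\right) e^{- 7 t} u\left(t\right)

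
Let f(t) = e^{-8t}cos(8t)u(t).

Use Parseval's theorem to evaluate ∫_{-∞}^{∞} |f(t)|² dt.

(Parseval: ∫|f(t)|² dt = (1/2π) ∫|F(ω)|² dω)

∫|f(t)|² dt = \frac{3}{64}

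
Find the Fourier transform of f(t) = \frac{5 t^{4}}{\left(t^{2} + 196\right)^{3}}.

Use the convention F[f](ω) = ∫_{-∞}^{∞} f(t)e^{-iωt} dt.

F(ω) = \frac{5 \pi \left(196 \omega^{2} - 70 \left|{\omega}\right| + 3\right) e^{- 14 \left|{\omega}\right|}}{112}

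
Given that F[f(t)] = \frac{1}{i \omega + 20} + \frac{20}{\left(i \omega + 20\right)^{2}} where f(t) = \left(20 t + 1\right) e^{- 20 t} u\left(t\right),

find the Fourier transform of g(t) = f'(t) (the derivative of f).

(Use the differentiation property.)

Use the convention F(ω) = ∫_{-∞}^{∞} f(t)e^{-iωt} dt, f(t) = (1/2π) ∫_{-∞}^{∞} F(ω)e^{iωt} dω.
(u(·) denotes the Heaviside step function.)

F[g](ω) = \frac{\omega \left(\omega - 40 i\right)}{\omega^{2} - 40 i \omega - 400}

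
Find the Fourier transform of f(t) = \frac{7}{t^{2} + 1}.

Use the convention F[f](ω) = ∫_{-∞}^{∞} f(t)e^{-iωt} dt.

F(ω) = 7 \pi e^{- \left|{\omega}\right|}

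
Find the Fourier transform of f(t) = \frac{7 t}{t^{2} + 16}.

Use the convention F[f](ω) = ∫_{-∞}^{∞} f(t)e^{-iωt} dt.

F(ω) = - 7 i \pi e^{- 4 \left|{\omega}\right|} \operatorname{sign}{\left(\omega \right)}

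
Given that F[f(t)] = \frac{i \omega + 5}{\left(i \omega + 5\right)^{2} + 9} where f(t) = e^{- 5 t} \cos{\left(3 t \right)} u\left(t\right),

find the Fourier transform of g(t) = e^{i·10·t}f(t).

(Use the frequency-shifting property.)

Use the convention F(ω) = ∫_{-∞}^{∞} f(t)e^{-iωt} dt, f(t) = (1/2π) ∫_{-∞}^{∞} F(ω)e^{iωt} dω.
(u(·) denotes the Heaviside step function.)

F[g](ω) = \frac{i \left(\omega - 10\right) + 5}{\left(i \left(\omega - 10\right) + 5\right)^{2} + 9}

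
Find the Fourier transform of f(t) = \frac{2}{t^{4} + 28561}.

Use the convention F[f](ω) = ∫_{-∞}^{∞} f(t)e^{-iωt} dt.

F(ω) = \frac{2 \pi e^{- \frac{13 \sqrt{2} \left|{\omega}\right|}{2}} \sin{\left(\frac{13 \sqrt{2} \left|{\omega}\right|}{2} + \frac{\pi}{4} \right)}}{2197}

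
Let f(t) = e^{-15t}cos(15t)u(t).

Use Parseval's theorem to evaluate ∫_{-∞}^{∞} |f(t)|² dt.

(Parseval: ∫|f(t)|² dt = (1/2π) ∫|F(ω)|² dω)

∫|f(t)|² dt = \frac{1}{40}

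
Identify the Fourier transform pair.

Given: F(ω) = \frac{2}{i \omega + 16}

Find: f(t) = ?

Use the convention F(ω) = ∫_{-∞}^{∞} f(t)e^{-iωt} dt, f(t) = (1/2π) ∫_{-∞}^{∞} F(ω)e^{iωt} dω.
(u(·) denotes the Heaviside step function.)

f(t) = 2 e^{- 16 t} u\left(t\right)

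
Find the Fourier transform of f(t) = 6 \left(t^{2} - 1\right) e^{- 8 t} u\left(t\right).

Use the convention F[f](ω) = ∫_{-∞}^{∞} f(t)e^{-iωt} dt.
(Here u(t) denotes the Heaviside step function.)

F(ω) = \frac{6 \left(2 i \omega - \left(i \omega + 8\right)^{3} + 16\right)}{\left(i \omega + 8\right)^{4}}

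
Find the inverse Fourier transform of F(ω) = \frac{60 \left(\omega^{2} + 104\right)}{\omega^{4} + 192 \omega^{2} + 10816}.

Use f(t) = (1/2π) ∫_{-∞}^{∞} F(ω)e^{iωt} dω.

f(t) = 3 e^{- 10 \left|{t}\right|} \cos{\left(2 \left|{t}\right| \right)}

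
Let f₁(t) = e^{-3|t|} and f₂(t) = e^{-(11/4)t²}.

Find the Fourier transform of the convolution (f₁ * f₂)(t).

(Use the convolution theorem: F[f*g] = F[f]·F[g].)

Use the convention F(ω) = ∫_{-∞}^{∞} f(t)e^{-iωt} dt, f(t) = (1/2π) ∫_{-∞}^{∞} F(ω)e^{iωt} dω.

F[f₁*f₂](ω) = \frac{12 \sqrt{11} \sqrt{\pi} e^{- \frac{\omega^{2}}{11}}}{11 \left(\omega^{2} + 9\right)}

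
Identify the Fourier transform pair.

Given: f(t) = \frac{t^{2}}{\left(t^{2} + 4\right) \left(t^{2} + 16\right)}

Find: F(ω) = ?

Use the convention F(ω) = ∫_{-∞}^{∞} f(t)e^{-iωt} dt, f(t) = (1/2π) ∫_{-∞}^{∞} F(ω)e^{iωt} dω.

F(ω) = \frac{\pi \left(2 - e^{2 \left|{\omega}\right|}\right) e^{- 4 \left|{\omega}\right|}}{6}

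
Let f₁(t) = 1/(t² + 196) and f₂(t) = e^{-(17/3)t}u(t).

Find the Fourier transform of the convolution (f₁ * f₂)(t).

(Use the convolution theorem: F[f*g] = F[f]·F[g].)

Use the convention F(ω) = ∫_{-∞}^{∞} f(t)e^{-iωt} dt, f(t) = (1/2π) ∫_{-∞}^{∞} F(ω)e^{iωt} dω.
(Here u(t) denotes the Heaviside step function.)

F[f₁*f₂](ω) = \frac{3 \pi e^{- 14 \left|{\omega}\right|}}{14 \left(3 i \omega + 17\right)}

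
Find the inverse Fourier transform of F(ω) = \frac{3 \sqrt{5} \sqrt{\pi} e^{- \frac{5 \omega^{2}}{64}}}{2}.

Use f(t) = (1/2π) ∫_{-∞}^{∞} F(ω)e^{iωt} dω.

f(t) = 6 e^{- \frac{16 t^{2}}{5}}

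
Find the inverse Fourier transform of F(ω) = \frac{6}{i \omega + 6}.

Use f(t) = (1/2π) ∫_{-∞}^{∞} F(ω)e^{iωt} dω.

f(t) = 6 e^{- 6 t} u\left(t\right)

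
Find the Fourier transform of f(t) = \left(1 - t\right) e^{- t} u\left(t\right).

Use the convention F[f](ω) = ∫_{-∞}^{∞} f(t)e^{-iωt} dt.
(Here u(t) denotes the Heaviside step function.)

F(ω) = \frac{i \omega}{- \omega^{2} + 2 i \omega + 1}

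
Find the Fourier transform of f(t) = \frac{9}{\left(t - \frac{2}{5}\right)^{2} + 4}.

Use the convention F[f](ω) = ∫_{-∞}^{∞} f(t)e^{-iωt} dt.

F(ω) = \frac{9 \pi e^{- \frac{2 i \omega}{5} - 2 \left|{\omega}\right|}}{2}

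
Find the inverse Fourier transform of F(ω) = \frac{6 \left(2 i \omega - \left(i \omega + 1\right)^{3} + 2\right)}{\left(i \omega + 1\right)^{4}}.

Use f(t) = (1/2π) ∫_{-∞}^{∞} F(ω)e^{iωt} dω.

f(t) = 6 \left(t^{2} - 1\right) e^{- t} u\left(t\right)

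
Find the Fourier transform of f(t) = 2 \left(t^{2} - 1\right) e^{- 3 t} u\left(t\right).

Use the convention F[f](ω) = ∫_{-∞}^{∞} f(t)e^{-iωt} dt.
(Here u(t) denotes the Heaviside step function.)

F(ω) = \frac{2 \left(2 i \omega - \left(i \omega + 3\right)^{3} + 6\right)}{\left(i \omega + 3\right)^{4}}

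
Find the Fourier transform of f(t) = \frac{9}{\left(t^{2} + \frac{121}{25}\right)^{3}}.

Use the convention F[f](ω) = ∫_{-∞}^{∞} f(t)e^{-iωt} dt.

F(ω) = \frac{1125 \pi \left(121 \omega^{2} + 165 \left|{\omega}\right| + 75\right) e^{- \frac{11 \left|{\omega}\right|}{5}}}{1288408}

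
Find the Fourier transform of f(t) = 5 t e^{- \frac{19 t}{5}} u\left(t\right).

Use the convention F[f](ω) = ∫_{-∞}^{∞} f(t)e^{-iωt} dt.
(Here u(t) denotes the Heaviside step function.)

F(ω) = \frac{125}{\left(5 i \omega + 19\right)^{2}}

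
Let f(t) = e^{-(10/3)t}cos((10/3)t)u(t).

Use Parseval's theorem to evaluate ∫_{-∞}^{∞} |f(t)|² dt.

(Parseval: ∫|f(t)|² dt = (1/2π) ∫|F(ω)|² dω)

∫|f(t)|² dt = \frac{9}{80}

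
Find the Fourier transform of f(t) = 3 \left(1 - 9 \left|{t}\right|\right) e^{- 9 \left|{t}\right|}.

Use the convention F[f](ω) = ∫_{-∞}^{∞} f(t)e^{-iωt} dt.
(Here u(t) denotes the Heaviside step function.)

F(ω) = \frac{108 \omega^{2}}{\left(\omega^{2} + 81\right)^{2}}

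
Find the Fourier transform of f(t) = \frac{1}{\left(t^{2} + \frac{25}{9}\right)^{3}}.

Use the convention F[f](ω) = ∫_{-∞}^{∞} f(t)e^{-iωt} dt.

F(ω) = \frac{27 \pi \left(25 \omega^{2} + 45 \left|{\omega}\right| + 27\right) e^{- \frac{5 \left|{\omega}\right|}{3}}}{25000}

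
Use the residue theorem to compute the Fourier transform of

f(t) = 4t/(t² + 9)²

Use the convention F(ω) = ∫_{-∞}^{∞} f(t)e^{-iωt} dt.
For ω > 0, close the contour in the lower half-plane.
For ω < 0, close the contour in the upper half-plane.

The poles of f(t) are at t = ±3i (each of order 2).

Let g(z) = f(z)e^{-iωz}; for large |z| the factor e^{-iωz} decays in the lower half-plane when ω > 0 and in the upper half-plane when ω < 0.

Case ω > 0 (lower half-plane, clockwise contour ⇒ F(ω) = -2πi·ΣRes):
  Res_{z = - 3 i} g(z) = \frac{\omega e^{- 3 \omega}}{3} (pole of order 2)
  F(ω) = -2πi·ΣRes = - \frac{2 i \pi \omega e^{- 3 \omega}}{3}

Case ω < 0 (upper half-plane, counterclockwise contour ⇒ F(ω) = +2πi·ΣRes):
  Res_{z = 3 i} g(z) = - \frac{\omega e^{3 \omega}}{3} (pole of order 2)
  F(ω) = 2πi·ΣRes = - \frac{2 i \pi \omega e^{3 \omega}}{3}

Both cases combine into a single formula in |ω|:

F(ω) = - \frac{2 i \pi \omega e^{- 3 \left|{\omega}\right|}}{3}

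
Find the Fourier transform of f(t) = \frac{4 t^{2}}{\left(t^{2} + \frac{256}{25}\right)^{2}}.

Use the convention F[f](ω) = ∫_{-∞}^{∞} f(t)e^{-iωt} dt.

F(ω) = \frac{\pi \left(5 - 16 \left|{\omega}\right|\right) e^{- \frac{16 \left|{\omega}\right|}{5}}}{8}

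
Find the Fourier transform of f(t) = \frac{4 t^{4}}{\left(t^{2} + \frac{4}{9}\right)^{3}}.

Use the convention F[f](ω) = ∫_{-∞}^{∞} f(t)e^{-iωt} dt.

F(ω) = \frac{\pi \left(4 \omega^{2} - 30 \left|{\omega}\right| + 27\right) e^{- \frac{2 \left|{\omega}\right|}{3}}}{12}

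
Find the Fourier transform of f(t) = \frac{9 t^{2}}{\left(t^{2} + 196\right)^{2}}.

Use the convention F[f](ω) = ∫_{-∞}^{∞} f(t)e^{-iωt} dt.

F(ω) = \frac{9 \pi \left(1 - 14 \left|{\omega}\right|\right) e^{- 14 \left|{\omega}\right|}}{28}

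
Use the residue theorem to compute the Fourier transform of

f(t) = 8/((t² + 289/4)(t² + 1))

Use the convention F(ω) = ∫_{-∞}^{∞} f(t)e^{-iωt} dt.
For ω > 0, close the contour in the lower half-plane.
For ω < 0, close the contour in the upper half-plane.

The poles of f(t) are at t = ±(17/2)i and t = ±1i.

Let g(z) = f(z)e^{-iωz}; for large |z| the factor e^{-iωz} decays in the lower half-plane when ω > 0 and in the upper half-plane when ω < 0.

Case ω > 0 (lower half-plane, clockwise contour ⇒ F(ω) = -2πi·ΣRes):
  Res_{z = - \frac{17 i}{2}} g(z) = - \frac{32 i e^{- \frac{17 \omega}{2}}}{4845}
  Res_{z = - i} g(z) = \frac{16 i e^{- \omega}}{285}
  F(ω) = -2πi·ΣRes = \frac{32 \pi e^{- \omega}}{285} - \frac{64 \pi e^{- \frac{17 \omega}{2}}}{4845}

Case ω < 0 (upper half-plane, counterclockwise contour ⇒ F(ω) = +2πi·ΣRes):
  Res_{z = \frac{17 i}{2}} g(z) = \frac{32 i e^{\frac{17 \omega}{2}}}{4845}
  Res_{z = i} g(z) = - \frac{16 i e^{\omega}}{285}
  F(ω) = 2πi·ΣRes = \frac{32 \pi \left(- 2 e^{\frac{17 \omega}{2}} + 17 e^{\omega}\right)}{4845}

Both cases combine into a single formula in |ω|:

F(ω) = \frac{32 \pi e^{- \left|{\omega}\right|}}{285} - \frac{64 \pi e^{- \frac{17 \left|{\omega}\right|}{2}}}{4845}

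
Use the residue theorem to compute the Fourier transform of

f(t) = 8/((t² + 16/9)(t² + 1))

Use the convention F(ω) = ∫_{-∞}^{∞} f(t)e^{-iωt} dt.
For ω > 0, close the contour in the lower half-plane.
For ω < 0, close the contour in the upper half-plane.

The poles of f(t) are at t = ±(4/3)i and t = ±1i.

Let g(z) = f(z)e^{-iωz}; for large |z| the factor e^{-iωz} decays in the lower half-plane when ω > 0 and in the upper half-plane when ω < 0.

Case ω > 0 (lower half-plane, clockwise contour ⇒ F(ω) = -2πi·ΣRes):
  Res_{z = - \frac{4 i}{3}} g(z) = - \frac{27 i e^{- \frac{4 \omega}{3}}}{7}
  Res_{z = - i} g(z) = \frac{36 i e^{- \omega}}{7}
  F(ω) = -2πi·ΣRes = \frac{72 \pi e^{- \omega}}{7} - \frac{54 \pi e^{- \frac{4 \omega}{3}}}{7}

Case ω < 0 (upper half-plane, counterclockwise contour ⇒ F(ω) = +2πi·ΣRes):
  Res_{z = \frac{4 i}{3}} g(z) = \frac{27 i e^{\frac{4 \omega}{3}}}{7}
  Res_{z = i} g(z) = - \frac{36 i e^{\omega}}{7}
  F(ω) = 2πi·ΣRes = \frac{18 \pi \left(- 3 e^{\frac{4 \omega}{3}} + 4 e^{\omega}\right)}{7}

Both cases combine into a single formula in |ω|:

F(ω) = \frac{72 \pi e^{- \left|{\omega}\right|}}{7} - \frac{54 \pi e^{- \frac{4 \left|{\omega}\right|}{3}}}{7}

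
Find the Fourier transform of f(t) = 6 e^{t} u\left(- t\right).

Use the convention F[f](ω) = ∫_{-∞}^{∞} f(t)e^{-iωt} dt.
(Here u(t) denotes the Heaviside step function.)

F(ω) = \frac{6 i}{\omega + i}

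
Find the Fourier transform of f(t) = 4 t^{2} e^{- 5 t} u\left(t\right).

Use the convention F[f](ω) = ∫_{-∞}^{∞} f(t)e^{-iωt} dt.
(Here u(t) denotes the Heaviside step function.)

F(ω) = \frac{8}{\left(i \omega + 5\right)^{3}}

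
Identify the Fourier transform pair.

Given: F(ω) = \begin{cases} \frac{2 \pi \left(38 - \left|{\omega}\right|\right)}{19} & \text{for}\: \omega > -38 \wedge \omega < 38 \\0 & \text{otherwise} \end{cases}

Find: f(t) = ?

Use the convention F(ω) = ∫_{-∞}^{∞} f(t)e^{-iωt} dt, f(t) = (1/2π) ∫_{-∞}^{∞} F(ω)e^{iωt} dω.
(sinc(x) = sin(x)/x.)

f(t) = 76 \operatorname{sinc}^{2}{\left(19 t \right)}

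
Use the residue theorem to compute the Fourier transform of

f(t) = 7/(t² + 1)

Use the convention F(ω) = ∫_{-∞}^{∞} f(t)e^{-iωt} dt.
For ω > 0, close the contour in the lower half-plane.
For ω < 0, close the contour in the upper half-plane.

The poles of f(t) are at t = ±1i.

Let g(z) = f(z)e^{-iωz}; for large |z| the factor e^{-iωz} decays in the lower half-plane when ω > 0 and in the upper half-plane when ω < 0.

Case ω > 0 (lower half-plane, clockwise contour ⇒ F(ω) = -2πi·ΣRes):
  Res_{z = - i} g(z) = \frac{7 i e^{- \omega}}{2}
  F(ω) = -2πi·ΣRes = 7 \pi e^{- \omega}

Case ω < 0 (upper half-plane, counterclockwise contour ⇒ F(ω) = +2πi·ΣRes):
  Res_{z = i} g(z) = - \frac{7 i e^{\omega}}{2}
  F(ω) = 2πi·ΣRes = 7 \pi e^{\omega}

Both cases combine into a single formula in |ω|:

F(ω) = 7 \pi e^{- \left|{\omega}\right|}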